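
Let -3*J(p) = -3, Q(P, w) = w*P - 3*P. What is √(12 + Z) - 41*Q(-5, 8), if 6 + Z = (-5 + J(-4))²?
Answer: 1025 + √22 ≈ 1029.7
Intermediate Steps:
Q(P, w) = -3*P + P*w (Q(P, w) = P*w - 3*P = -3*P + P*w)
J(p) = 1 (J(p) = -⅓*(-3) = 1)
Z = 10 (Z = -6 + (-5 + 1)² = -6 + (-4)² = -6 + 16 = 10)
√(12 + Z) - 41*Q(-5, 8) = √(12 + 10) - (-205)*(-3 + 8) = √22 - (-205)*5 = √22 - 41*(-25) = √22 + 1025 = 1025 + √22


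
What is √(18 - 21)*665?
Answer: 665*I*√3 ≈ 1151.8*I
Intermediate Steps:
√(18 - 21)*665 = √(-3)*665 = (I*√3)*665 = 665*I*√3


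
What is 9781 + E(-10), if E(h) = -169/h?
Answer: 97979/10 ≈ 9797.9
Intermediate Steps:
9781 + E(-10) = 9781 - 169/(-10) = 9781 - 169*(-⅒) = 9781 + 169/10 = 97979/10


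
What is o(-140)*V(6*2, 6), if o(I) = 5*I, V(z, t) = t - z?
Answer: 4200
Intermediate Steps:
o(-140)*V(6*2, 6) = (5*(-140))*(6 - 6*2) = -700*(6 - 1*12) = -700*(6 - 12) = -700*(-6) = 4200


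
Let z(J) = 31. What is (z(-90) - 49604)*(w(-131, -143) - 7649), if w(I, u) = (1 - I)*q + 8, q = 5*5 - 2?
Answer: 228283665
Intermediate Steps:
q = 23 (q = 25 - 2 = 23)
w(I, u) = 31 - 23*I (w(I, u) = (1 - I)*23 + 8 = (23 - 23*I) + 8 = 31 - 23*I)
(z(-90) - 49604)*(w(-131, -143) - 7649) = (31 - 49604)*((31 - 23*(-131)) - 7649) = -49573*((31 + 3013) - 7649) = -49573*(3044 - 7649) = -49573*(-4605) = 228283665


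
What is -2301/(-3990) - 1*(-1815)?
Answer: 2414717/1330 ≈ 1815.6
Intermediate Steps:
-2301/(-3990) - 1*(-1815) = -2301*(-1/3990) + 1815 = 767/1330 + 1815 = 2414717/1330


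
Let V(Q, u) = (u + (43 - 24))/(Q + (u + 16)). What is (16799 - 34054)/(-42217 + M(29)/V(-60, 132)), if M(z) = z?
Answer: 521101/1274443 ≈ 0.40889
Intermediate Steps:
V(Q, u) = (19 + u)/(16 + Q + u) (V(Q, u) = (u + 19)/(Q + (16 + u)) = (19 + u)/(16 + Q + u))
(16799 - 34054)/(-42217 + M(29)/V(-60, 132)) = (16799 - 34054)/(-42217 + 29/(((19 + 132)/(16 - 60 + 132)))) = -17255/(-42217 + 29/((151/88))) = -17255/(-42217 + 29/(((1/88)*151))) = -17255/(-42217 + 29/(151/88)) = -17255/(-42217 + 29*(88/151)) = -17255/(-42217 + 2552/151) = -17255/(-6372215/151) = -17255*(-151/6372215) = 521101/1274443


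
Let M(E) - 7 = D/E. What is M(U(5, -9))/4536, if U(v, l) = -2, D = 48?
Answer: -17/4536 ≈ -0.0037478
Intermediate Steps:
M(E) = 7 + 48/E
M(U(5, -9))/4536 = (7 + 48/(-2))/4536 = (7 + 48*(-1/2))*(1/4536) = (7 - 24)*(1/4536) = -17*1/4536 = -17/4536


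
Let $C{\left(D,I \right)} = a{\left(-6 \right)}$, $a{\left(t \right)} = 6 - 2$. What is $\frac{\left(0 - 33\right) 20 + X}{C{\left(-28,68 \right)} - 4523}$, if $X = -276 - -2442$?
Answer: $- \frac{1506}{4519} \approx -0.33326$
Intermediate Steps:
$X = 2166$ ($X = -276 + 2442 = 2166$)
$a{\left(t \right)} = 4$
$C{\left(D,I \right)} = 4$
$\frac{\left(0 - 33\right) 20 + X}{C{\left(-28,68 \right)} - 4523} = \frac{\left(0 - 33\right) 20 + 2166}{4 - 4523} = \frac{\left(-33\right) 20 + 2166}{-4519} = \left(-660 + 2166\right) \left(- \frac{1}{4519}\right) = 1506 \left(- \frac{1}{4519}\right) = - \frac{1506}{4519}$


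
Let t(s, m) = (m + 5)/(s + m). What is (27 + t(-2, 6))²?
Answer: 14161/16 ≈ 885.06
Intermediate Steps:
t(s, m) = (5 + m)/(m + s)
(27 + t(-2, 6))² = (27 + (5 + 6)/(6 - 2))² = (27 + 11/4)² = (119/4)² = 14161/16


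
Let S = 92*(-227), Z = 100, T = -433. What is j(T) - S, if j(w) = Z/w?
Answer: 9042672/433 ≈ 20884.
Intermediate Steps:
j(w) = 100/w
S = -20884
j(T) - S = 100/(-433) - 1*(-20884) = 100*(-1/433) + 20884 = -100/433 + 20884 = 9042672/433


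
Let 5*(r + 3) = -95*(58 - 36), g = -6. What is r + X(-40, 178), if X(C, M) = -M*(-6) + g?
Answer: 641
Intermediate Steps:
r = -421 (r = -3 + (-95*(58 - 36))/5 = -3 + (-95*22)/5 = -3 + (⅕)*(-2090) = -3 - 418 = -421)
X(C, M) = -6 + 6*M (X(C, M) = -M*(-6) - 6 = 6*M - 6 = -6 + 6*M)
r + X(-40, 178) = -421 + (-6 + 6*178) = -421 + (-6 + 1068) = -421 + 1062 = 641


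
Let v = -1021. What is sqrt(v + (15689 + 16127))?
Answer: sqrt(30795) ≈ 175.49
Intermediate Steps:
sqrt(v + (15689 + 16127)) = sqrt(-1021 + (15689 + 16127)) = sqrt(-1021 + 31816) = sqrt(30795)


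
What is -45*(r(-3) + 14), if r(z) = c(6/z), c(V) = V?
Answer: -540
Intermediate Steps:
r(z) = 6/z
-45*(r(-3) + 14) = -45*(6/(-3) + 14) = -45*(6*(-⅓) + 14) = -45*(-2 + 14) = -45*12 = -540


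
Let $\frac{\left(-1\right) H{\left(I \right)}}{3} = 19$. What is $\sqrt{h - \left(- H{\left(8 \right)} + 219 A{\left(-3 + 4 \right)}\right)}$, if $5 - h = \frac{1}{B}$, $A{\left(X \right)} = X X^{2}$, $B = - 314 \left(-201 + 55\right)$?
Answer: $\frac{5 i \sqrt{5695532489}}{22922} \approx 16.462 i$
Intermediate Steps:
$H{\left(I \right)} = -57$ ($H{\left(I \right)} = \left(-3\right) 19 = -57$)
$B = 45844$ ($B = \left(-314\right) \left(-146\right) = 45844$)
$A{\left(X \right)} = X^{3}$
$h = \frac{229219}{45844}$ ($h = 5 - \frac{1}{45844} = \frac{229219}{45844} \approx 5.0$)
$\sqrt{h - \left(- H{\left(8 \right)} + 219 A{\left(-3 + 4 \right)}\right)} = \sqrt{\frac{229219}{45844} - \left(57 + 219 \left(-3 + 4\right)^{3}\right)} = \sqrt{\frac{229219}{45844} - \left(57 + 219 \cdot 1^{3}\right)} = \sqrt{\frac{229219}{45844} - 276} = \sqrt{- \frac{12423725}{45844}} = \frac{5 i \sqrt{5695532489}}{22922}$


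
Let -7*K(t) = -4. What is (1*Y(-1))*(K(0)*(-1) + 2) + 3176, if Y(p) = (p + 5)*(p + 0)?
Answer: 22192/7 ≈ 3170.3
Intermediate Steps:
Y(p) = p*(5 + p) (Y(p) = (5 + p)*p = p*(5 + p))
K(t) = 4/7 (K(t) = -1/7*(-4) = 4/7)
(1*Y(-1))*(K(0)*(-1) + 2) + 3176 = (1*(-(5 - 1)))*((4/7)*(-1) + 2) + 3176 = (1*(-1*4))*(-4/7 + 2) + 3176 = (1*(-4))*(10/7) + 3176 = -4*10/7 + 3176 = -40/7 + 3176 = 22192/7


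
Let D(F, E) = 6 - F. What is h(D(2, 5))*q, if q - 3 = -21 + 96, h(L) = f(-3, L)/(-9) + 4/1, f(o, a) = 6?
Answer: 260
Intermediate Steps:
h(L) = 10/3 (h(L) = 6/(-9) + 4/1 = 6*(-⅑) + 4*1 = -⅔ + 4 = 10/3)
q = 78 (q = 3 + (-21 + 96) = 3 + 75 = 78)
h(D(2, 5))*q = (10/3)*78 = 260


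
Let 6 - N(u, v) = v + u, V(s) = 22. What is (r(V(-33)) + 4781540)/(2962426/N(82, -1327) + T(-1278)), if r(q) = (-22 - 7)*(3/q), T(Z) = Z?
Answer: 131597435043/30000256 ≈ 4386.5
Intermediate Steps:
N(u, v) = 6 - u - v (N(u, v) = 6 - (v + u) = 6 - (u + v) = 6 + (-u - v) = 6 - u - v)
r(q) = -87/q
(r(V(-33)) + 4781540)/(2962426/N(82, -1327) + T(-1278)) = (-87/22 + 4781540)/(2962426/(6 - 1*82 - 1*(-1327)) - 1278) = (-87*1/22 + 4781540)/(2962426/(6 - 82 + 1327) - 1278) = (-87/22 + 4781540)/(2962426/1251 - 1278) = 105193793/(22*(2962426*(1/1251) - 1278)) = 105193793/(22*(2962426/1251 - 1278)) = 105193793/(22*(1363648/1251)) = (105193793/22)*(1251/1363648) = 131597435043/30000256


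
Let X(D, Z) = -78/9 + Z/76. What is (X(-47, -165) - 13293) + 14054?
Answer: 171037/228 ≈ 750.16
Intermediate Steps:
X(D, Z) = -26/3 + Z/76 (X(D, Z) = -78*⅑ + Z*(1/76) = -26/3 + Z/76)
(X(-47, -165) - 13293) + 14054 = ((-26/3 + (1/76)*(-165)) - 13293) + 14054 = ((-26/3 - 165/76) - 13293) + 14054 = (-2471/228 - 13293) + 14054 = -3033275/228 + 14054 = 171037/228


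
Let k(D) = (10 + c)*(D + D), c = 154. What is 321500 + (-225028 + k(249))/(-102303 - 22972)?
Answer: 40276055856/125275 ≈ 3.2150e+5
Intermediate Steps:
k(D) = 328*D (k(D) = (10 + 154)*(D + D) = 164*(2*D) = 328*D)
321500 + (-225028 + k(249))/(-102303 - 22972) = 321500 + (-225028 + 328*249)/(-102303 - 22972) = 321500 + (-225028 + 81672)/(-125275) = 321500 - 143356*(-1/125275) = 321500 + 143356/125275 = 40276055856/125275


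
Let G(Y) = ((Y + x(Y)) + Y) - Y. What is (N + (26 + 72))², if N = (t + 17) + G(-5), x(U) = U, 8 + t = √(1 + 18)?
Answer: (97 + √19)² ≈ 10274.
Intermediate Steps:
t = -8 + √19 (t = -8 + √(1 + 18) = -8 + √19 ≈ -3.6411)
G(Y) = 2*Y (G(Y) = ((Y + Y) + Y) - Y = (2*Y + Y) - Y = 3*Y - Y = 2*Y)
N = -1 + √19 (N = ((-8 + √19) + 17) + 2*(-5) = (9 + √19) - 10 = -1 + √19 ≈ 3.3589)
(N + (26 + 72))² = ((-1 + √19) + (26 + 72))² = ((-1 + √19) + 98)² = (97 + √19)²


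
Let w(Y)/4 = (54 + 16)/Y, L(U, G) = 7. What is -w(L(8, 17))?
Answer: -40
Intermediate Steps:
w(Y) = 280/Y (w(Y) = 4*((54 + 16)/Y) = 4*(70/Y) = 280/Y)
-w(L(8, 17)) = -280/7 = -1*40 = -40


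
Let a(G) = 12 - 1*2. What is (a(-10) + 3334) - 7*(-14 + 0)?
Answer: 3442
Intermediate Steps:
a(G) = 10 (a(G) = 12 - 2 = 10)
(a(-10) + 3334) - 7*(-14 + 0) = (10 + 3334) - 7*(-14 + 0) = 3344 - 7*(-14) = 3344 + 98 = 3442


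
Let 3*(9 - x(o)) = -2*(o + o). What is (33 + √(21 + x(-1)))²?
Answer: (99 + √258)²/9 ≈ 1471.0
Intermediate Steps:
x(o) = 9 + 4*o/3 (x(o) = 9 - (-2)*(o + o)/3 = 9 - (-2)*2*o/3 = 9 - (-4)*o/3 = 9 + 4*o/3)
(33 + √(21 + x(-1)))² = (33 + √(21 + (9 + (4/3)*(-1))))² = (33 + √(21 + (9 - 4/3)))² = (33 + √(21 + 23/3))² = (33 + √(86/3))² = (33 + √258/3)²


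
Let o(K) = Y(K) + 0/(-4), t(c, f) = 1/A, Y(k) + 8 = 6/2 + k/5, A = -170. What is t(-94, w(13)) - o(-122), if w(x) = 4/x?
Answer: 4997/170 ≈ 29.394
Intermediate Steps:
Y(k) = -5 + k/5 (Y(k) = -8 + (6/2 + k/5) = -8 + (6*(1/2) + k*(1/5)) = -8 + (3 + k/5) = -5 + k/5)
t(c, f) = -1/170 (t(c, f) = 1/(-170) = -1/170)
o(K) = -5 + K/5 (o(K) = (-5 + K/5) + 0/(-4) = (-5 + K/5) - 1/4*0 = (-5 + K/5) + 0 = -5 + K/5)
t(-94, w(13)) - o(-122) = -1/170 - (-5 + (1/5)*(-122)) = -1/170 - (-5 - 122/5) = -1/170 - 1*(-147/5) = -1/170 + 147/5 = 4997/170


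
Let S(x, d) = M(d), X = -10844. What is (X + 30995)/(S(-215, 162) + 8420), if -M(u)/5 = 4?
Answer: 6717/2800 ≈ 2.3989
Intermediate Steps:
M(u) = -20 (M(u) = -5*4 = -20)
S(x, d) = -20
(X + 30995)/(S(-215, 162) + 8420) = (-10844 + 30995)/(-20 + 8420) = 20151/8400 = 20151*(1/8400) = 6717/2800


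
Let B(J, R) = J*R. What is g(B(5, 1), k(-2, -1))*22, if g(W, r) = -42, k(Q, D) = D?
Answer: -924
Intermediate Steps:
g(B(5, 1), k(-2, -1))*22 = -42*22 = -924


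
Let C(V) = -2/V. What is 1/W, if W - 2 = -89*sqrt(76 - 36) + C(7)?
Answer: -21/3881254 - 4361*sqrt(10)/7762508 ≈ -0.0017820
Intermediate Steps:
W = 12/7 - 178*sqrt(10) (W = 2 + (-89*sqrt(76 - 36) - 2/7) = 2 + (-178*sqrt(10) - 2*1/7) = 2 + (-178*sqrt(10) - 2/7) = 2 + (-2/7 - 178*sqrt(10)) = 12/7 - 178*sqrt(10) ≈ -561.17)
1/W = 1/(12/7 - 178*sqrt(10))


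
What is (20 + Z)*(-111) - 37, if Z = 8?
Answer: -3145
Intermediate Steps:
(20 + Z)*(-111) - 37 = (20 + 8)*(-111) - 37 = 28*(-111) - 37 = -3108 - 37 = -3145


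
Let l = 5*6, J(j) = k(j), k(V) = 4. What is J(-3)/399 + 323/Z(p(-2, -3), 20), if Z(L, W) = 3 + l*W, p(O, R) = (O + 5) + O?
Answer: 43763/80199 ≈ 0.54568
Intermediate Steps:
J(j) = 4
p(O, R) = 5 + 2*O (p(O, R) = (5 + O) + O = 5 + 2*O)
l = 30
Z(L, W) = 3 + 30*W
J(-3)/399 + 323/Z(p(-2, -3), 20) = 4/399 + 323/(3 + 30*20) = 4*(1/399) + 323/(3 + 600) = 4/399 + 323/603 = 43763/80199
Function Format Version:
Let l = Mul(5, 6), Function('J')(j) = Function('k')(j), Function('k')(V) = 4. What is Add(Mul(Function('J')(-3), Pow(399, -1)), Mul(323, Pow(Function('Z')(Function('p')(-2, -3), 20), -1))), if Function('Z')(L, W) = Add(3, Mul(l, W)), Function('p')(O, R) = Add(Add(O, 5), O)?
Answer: Rational(43763, 80199) ≈ 0.54568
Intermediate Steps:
Function('J')(j) = 4
Function('p')(O, R) = Add(5, Mul(2, O)) (Function('p')(O, R) = Add(Add(5, O), O) = Add(5, Mul(2, O)))
l = 30
Function('Z')(L, W) = Add(3, Mul(30, W))
Add(Mul(Function('J')(-3), Pow(399, -1)), Mul(323, Pow(Function('Z')(Function('p')(-2, -3), 20), -1))) = Add(Mul(4, Pow(399, -1)), Mul(323, Pow(Add(3, Mul(30, 20)), -1))) = Add(Mul(4, Rational(1, 399)), Mul(323, Pow(Add(3, 600), -1))) = Add(Rational(4, 399), Mul(323, Pow(603, -1))) = Add(Rational(4, 399), Mul(323, Rational(1, 603))) = Add(Rational(4, 399), Rational(323, 603)) = Rational(43763, 80199)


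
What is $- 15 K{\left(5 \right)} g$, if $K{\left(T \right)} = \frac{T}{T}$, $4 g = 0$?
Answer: $0$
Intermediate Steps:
$g = 0$ ($g = \frac{1}{4} \cdot 0 = 0$)
$K{\left(T \right)} = 1$
$- 15 K{\left(5 \right)} g = \left(-15\right) 1 \cdot 0 = \left(-15\right) 0 = 0$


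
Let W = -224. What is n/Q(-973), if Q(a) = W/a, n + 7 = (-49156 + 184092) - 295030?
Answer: -22254039/32 ≈ -6.9544e+5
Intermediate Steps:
n = -160101 (n = -7 + ((-49156 + 184092) - 295030) = -7 + (134936 - 295030) = -7 - 160094 = -160101)
Q(a) = -224/a
n/Q(-973) = -160101/((-224/(-973))) = -160101/((-224*(-1/973))) = -160101/32/139 = -160101*139/32 = -22254039/32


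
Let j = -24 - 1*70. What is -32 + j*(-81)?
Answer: 7582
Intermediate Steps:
j = -94 (j = -24 - 70 = -94)
-32 + j*(-81) = -32 - 94*(-81) = -32 + 7614 = 7582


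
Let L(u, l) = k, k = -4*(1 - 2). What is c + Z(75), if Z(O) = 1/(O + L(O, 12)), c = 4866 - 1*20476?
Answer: -1233189/79 ≈ -15610.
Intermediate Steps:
c = -15610 (c = 4866 - 20476 = -15610)
k = 4 (k = -4*(-1) = 4)
L(u, l) = 4
Z(O) = 1/(4 + O) (Z(O) = 1/(O + 4) = 1/(4 + O))
c + Z(75) = -15610 + 1/(4 + 75) = -15610 + 1/79 = -1233189/79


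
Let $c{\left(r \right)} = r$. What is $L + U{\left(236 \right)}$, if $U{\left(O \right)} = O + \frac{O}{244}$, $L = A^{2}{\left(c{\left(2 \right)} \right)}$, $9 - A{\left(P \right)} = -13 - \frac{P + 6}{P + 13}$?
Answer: $\frac{10221259}{13725} \approx 744.72$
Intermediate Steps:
$A{\left(P \right)} = 22 + \frac{6 + P}{13 + P}$ ($A{\left(P \right)} = 9 - \left(-13 - \frac{P + 6}{P + 13}\right) = 9 - \left(-13 - \frac{6 + P}{13 + P}\right) = 9 + \left(13 + \frac{6 + P}{13 + P}\right) = 22 + \frac{6 + P}{13 + P}$)
$L = \frac{114244}{225}$ ($L = \left(\frac{292 + 23 \cdot 2}{13 + 2}\right)^{2} = \left(\frac{292 + 46}{15}\right)^{2} = \left(\frac{1}{15} \cdot 338\right)^{2} = \left(\frac{338}{15}\right)^{2} = \frac{114244}{225} \approx 507.75$)
$U{\left(O \right)} = \frac{245 O}{244}$ ($U{\left(O \right)} = O + O \frac{1}{244} = O + \frac{O}{244} = \frac{245 O}{244}$)
$L + U{\left(236 \right)} = \frac{114244}{225} + \frac{245}{244} \cdot 236 = \frac{114244}{225} + \frac{14455}{61} = \frac{10221259}{13725}$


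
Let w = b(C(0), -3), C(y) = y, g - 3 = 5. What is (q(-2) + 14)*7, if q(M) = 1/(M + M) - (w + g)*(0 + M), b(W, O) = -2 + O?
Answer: 553/4 ≈ 138.25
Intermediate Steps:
g = 8 (g = 3 + 5 = 8)
w = -5 (w = -2 - 3 = -5)
q(M) = 1/(2*M) - 3*M (q(M) = 1/(M + M) - (-5 + 8)*(0 + M) = 1/(2*M) - 3*M)
(q(-2) + 14)*7 = (((1/2)/(-2) - 3*(-2)) + 14)*7 = (((1/2)*(-1/2) + 6) + 14)*7 = ((-1/4 + 6) + 14)*7 = (23/4 + 14)*7 = (79/4)*7 = 553/4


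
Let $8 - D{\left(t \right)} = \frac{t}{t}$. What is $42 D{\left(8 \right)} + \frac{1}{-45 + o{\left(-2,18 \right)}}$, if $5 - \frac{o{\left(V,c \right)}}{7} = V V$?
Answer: $\frac{11171}{38} \approx 293.97$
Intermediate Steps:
$o{\left(V,c \right)} = 35 - 7 V^{2}$ ($o{\left(V,c \right)} = 35 - 7 V V = 35 - 7 V^{2}$)
$D{\left(t \right)} = 7$ ($D{\left(t \right)} = 8 - \frac{t}{t} = 8 - 1 = 7$)
$42 D{\left(8 \right)} + \frac{1}{-45 + o{\left(-2,18 \right)}} = 42 \cdot 7 + \frac{1}{-45 + \left(35 - 7 \left(-2\right)^{2}\right)} = 294 + \frac{1}{-45 + \left(35 - 28\right)} = 294 + \frac{1}{-45 + 7} = 294 + \frac{1}{-38} = 294 - \frac{1}{38} = \frac{11171}{38}$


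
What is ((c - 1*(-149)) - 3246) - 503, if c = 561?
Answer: -3039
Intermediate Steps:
((c - 1*(-149)) - 3246) - 503 = ((561 - 1*(-149)) - 3246) - 503 = ((561 + 149) - 3246) - 503 = (710 - 3246) - 503 = -2536 - 503 = -3039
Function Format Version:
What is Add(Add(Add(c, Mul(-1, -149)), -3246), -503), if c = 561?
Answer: -3039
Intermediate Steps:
Add(Add(Add(c, Mul(-1, -149)), -3246), -503) = Add(Add(Add(561, Mul(-1, -149)), -3246), -503) = Add(Add(Add(561, 149), -3246), -503) = Add(Add(710, -3246), -503) = Add(-2536, -503) = -3039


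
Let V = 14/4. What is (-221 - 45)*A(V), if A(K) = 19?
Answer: -5054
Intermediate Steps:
V = 7/2 (V = 14*(¼) = 7/2 ≈ 3.5000)
(-221 - 45)*A(V) = (-221 - 45)*19 = -266*19 = -5054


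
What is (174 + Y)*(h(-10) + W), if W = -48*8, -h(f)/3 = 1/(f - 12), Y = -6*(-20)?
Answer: -1241415/11 ≈ -1.1286e+5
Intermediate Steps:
Y = 120
h(f) = -3/(-12 + f) (h(f) = -3/(f - 12) = -3/(-12 + f))
W = -384
(174 + Y)*(h(-10) + W) = (174 + 120)*(-3/(-12 - 10) - 384) = 294*(-3/(-22) - 384) = 294*(-3*(-1/22) - 384) = 294*(3/22 - 384) = 294*(-8445/22) = -1241415/11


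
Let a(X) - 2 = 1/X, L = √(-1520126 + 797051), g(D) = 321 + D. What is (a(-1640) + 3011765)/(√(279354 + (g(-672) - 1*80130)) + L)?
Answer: 4939297879/(1640*(3*√22097 + 5*I*√28923)) ≈ 1456.8 - 2777.8*I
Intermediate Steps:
L = 5*I*√28923 (L = √(-723075) = 5*I*√28923 ≈ 850.34*I)
a(X) = 2 + 1/X
(a(-1640) + 3011765)/(√(279354 + (g(-672) - 1*80130)) + L) = ((2 + 1/(-1640)) + 3011765)/(√(279354 + ((321 - 672) - 1*80130)) + 5*I*√28923) = ((2 - 1/1640) + 3011765)/(√(279354 + (-351 - 80130)) + 5*I*√28923) = (3279/1640 + 3011765)/(√(279354 - 80481) + 5*I*√28923) = 4939297879/(1640*(√198873 + 5*I*√28923)) = 4939297879/(1640*(3*√22097 + 5*I*√28923))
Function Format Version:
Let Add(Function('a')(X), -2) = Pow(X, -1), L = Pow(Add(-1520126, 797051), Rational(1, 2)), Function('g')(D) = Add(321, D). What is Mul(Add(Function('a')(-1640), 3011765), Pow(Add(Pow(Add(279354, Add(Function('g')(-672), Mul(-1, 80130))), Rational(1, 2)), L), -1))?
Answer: Mul(Rational(4939297879, 1640), Pow(Add(Mul(3, Pow(22097, Rational(1, 2))), Mul(5, I, Pow(28923, Rational(1, 2)))), -1)) ≈ Add(1456.8, Mul(-2777.8, I))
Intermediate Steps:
L = Mul(5, I, Pow(28923, Rational(1, 2))) (L = Pow(-723075, Rational(1, 2)) = Mul(5, I, Pow(28923, Rational(1, 2))) ≈ Mul(850.34, I))
Function('a')(X) = Add(2, Pow(X, -1))
Mul(Add(Function('a')(-1640), 3011765), Pow(Add(Pow(Add(279354, Add(Function('g')(-672), Mul(-1, 80130))), Rational(1, 2)), L), -1)) = Mul(Add(Add(2, Pow(-1640, -1)), 3011765), Pow(Add(Pow(Add(279354, Add(Add(321, -672), Mul(-1, 80130))), Rational(1, 2)), Mul(5, I, Pow(28923, Rational(1, 2)))), -1)) = Mul(Add(Add(2, Rational(-1, 1640)), 3011765), Pow(Add(Pow(Add(279354, Add(-351, -80130)), Rational(1, 2)), Mul(5, I, Pow(28923, Rational(1, 2)))), -1)) = Mul(Add(Rational(3279, 1640), 3011765), Pow(Add(Pow(Add(279354, -80481), Rational(1, 2)), Mul(5, I, Pow(28923, Rational(1, 2)))), -1)) = Mul(Rational(4939297879, 1640), Pow(Add(Pow(198873, Rational(1, 2)), Mul(5, I, Pow(28923, Rational(1, 2)))), -1)) = Mul(Rational(4939297879, 1640), Pow(Add(Mul(3, Pow(22097, Rational(1, 2))), Mul(5, I, Pow(28923, Rational(1, 2)))), -1))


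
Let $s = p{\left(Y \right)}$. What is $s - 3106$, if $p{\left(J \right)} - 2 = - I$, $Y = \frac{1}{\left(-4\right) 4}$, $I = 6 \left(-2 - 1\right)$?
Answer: $-3086$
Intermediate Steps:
$I = -18$ ($I = 6 \left(-3\right) = -18$)
$Y = - \frac{1}{16}$ ($Y = \frac{1}{-16} = - \frac{1}{16} \approx -0.0625$)
$p{\left(J \right)} = 20$ ($p{\left(J \right)} = 2 - -18 = 2 + 18 = 20$)
$s = 20$
$s - 3106 = 20 - 3106 = -3086$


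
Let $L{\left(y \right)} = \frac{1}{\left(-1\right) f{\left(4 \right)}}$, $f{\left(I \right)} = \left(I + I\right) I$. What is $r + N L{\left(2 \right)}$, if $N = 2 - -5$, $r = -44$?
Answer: $- \frac{1415}{32} \approx -44.219$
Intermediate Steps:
$N = 7$ ($N = 2 + 5 = 7$)
$f{\left(I \right)} = 2 I^{2}$ ($f{\left(I \right)} = 2 I I = 2 I^{2}$)
$L{\left(y \right)} = - \frac{1}{32}$ ($L{\left(y \right)} = \frac{1}{\left(-1\right) 2 \cdot 4^{2}} = \frac{1}{\left(-1\right) 2 \cdot 16} = \frac{1}{\left(-1\right) 32} = \frac{1}{-32} = - \frac{1}{32}$)
$r + N L{\left(2 \right)} = -44 + 7 \left(- \frac{1}{32}\right) = -44 - \frac{7}{32} = - \frac{1415}{32}$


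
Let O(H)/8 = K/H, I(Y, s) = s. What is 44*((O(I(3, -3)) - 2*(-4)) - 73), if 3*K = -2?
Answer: -25036/9 ≈ -2781.8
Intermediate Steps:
K = -⅔ (K = (⅓)*(-2) = -⅔ ≈ -0.66667)
O(H) = -16/(3*H) (O(H) = 8*(-2/(3*H)) = -16/(3*H))
44*((O(I(3, -3)) - 2*(-4)) - 73) = 44*((-16/3/(-3) - 2*(-4)) - 73) = 44*((-16/3*(-⅓) + 8) - 73) = 44*((16/9 + 8) - 73) = 44*(88/9 - 73) = 44*(-569/9) = -25036/9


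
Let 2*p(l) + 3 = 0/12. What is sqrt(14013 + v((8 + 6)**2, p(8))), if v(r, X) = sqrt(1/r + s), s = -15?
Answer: sqrt(2746548 + 14*I*sqrt(2939))/14 ≈ 118.38 + 0.016356*I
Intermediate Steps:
p(l) = -3/2 (p(l) = -3/2 + (0/12)/2 = -3/2 + (0*(1/12))/2 = -3/2 + (1/2)*0 = -3/2 + 0 = -3/2)
v(r, X) = sqrt(-15 + 1/r) (v(r, X) = sqrt(1/r - 15) = sqrt(-15 + 1/r))
sqrt(14013 + v((8 + 6)**2, p(8))) = sqrt(14013 + sqrt(-15 + 1/((8 + 6)**2))) = sqrt(14013 + sqrt(-15 + 1/(14**2))) = sqrt(14013 + sqrt(-15 + 1/196)) = sqrt(14013 + sqrt(-2939/196)) = sqrt(14013 + I*sqrt(2939)/14)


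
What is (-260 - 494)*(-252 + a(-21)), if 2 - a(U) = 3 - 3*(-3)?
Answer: 197548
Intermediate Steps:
a(U) = -10 (a(U) = 2 - (3 - 3*(-3)) = 2 - (3 + 9) = 2 - 1*12 = 2 - 12 = -10)
(-260 - 494)*(-252 + a(-21)) = (-260 - 494)*(-252 - 10) = -754*(-262) = 197548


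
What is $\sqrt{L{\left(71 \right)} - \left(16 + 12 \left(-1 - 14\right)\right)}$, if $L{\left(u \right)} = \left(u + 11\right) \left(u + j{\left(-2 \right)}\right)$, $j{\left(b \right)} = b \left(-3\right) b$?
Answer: $\sqrt{5002} \approx 70.725$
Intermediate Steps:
$j{\left(b \right)} = - 3 b^{2}$ ($j{\left(b \right)} = - 3 b b = - 3 b^{2}$)
$L{\left(u \right)} = \left(-12 + u\right) \left(11 + u\right)$ ($L{\left(u \right)} = \left(u + 11\right) \left(u - 3 \left(-2\right)^{2}\right) = \left(11 + u\right) \left(u - 12\right) = \left(11 + u\right) \left(-12 + u\right) = \left(-12 + u\right) \left(11 + u\right)$)
$\sqrt{L{\left(71 \right)} - \left(16 + 12 \left(-1 - 14\right)\right)} = \sqrt{\left(-132 + 71^{2} - 71\right) - \left(16 + 12 \left(-1 - 14\right)\right)} = \sqrt{\left(-132 + 5041 - 71\right) - \left(16 + 12 \left(-1 - 14\right)\right)} = \sqrt{4838 - -164} = \sqrt{4838 + \left(-16 + 180\right)} = \sqrt{4838 + 164} = \sqrt{5002}$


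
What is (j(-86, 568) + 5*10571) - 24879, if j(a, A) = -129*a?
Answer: 39070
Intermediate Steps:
(j(-86, 568) + 5*10571) - 24879 = (-129*(-86) + 5*10571) - 24879 = (11094 + 52855) - 24879 = 63949 - 24879 = 39070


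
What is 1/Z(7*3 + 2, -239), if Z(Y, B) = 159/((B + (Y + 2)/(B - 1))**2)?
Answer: 131721529/366336 ≈ 359.56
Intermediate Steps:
Z(Y, B) = 159/(B + (2 + Y)/(-1 + B))**2 (Z(Y, B) = 159/((B + (2 + Y)/(-1 + B))**2) = 159/(B + (2 + Y)/(-1 + B))**2)
1/Z(7*3 + 2, -239) = 1/(159*(-1 - 239)**2/(2 + (7*3 + 2) + (-239)**2 - 1*(-239))**2) = 1/(159*(-240)**2/(2 + (21 + 2) + 57121 + 239)**2) = 1/(159*57600/(2 + 23 + 57121 + 239)**2) = 1/(159*57600/57385**2) = 1/(159*57600*(1/3293038225)) = 1/(366336/131721529) = 131721529/366336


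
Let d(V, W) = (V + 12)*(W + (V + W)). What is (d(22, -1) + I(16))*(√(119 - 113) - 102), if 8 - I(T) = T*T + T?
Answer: -42432 + 416*√6 ≈ -41413.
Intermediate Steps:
I(T) = 8 - T - T² (I(T) = 8 - (T*T + T) = 8 - (T² + T) = 8 - (T + T²) = 8 + (-T - T²) = 8 - T - T²)
d(V, W) = (12 + V)*(V + 2*W)
(d(22, -1) + I(16))*(√(119 - 113) - 102) = ((22² + 12*22 + 24*(-1) + 2*22*(-1)) + (8 - 1*16 - 1*16²))*(√(119 - 113) - 102) = ((484 + 264 - 24 - 44) + (8 - 16 - 1*256))*(√6 - 102) = (680 + (8 - 16 - 256))*(-102 + √6) = (680 - 264)*(-102 + √6) = 416*(-102 + √6) = -42432 + 416*√6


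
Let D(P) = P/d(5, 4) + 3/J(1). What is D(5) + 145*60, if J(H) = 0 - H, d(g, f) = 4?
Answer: 34793/4 ≈ 8698.3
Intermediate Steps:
J(H) = -H
D(P) = -3 + P/4 (D(P) = P/4 + 3/((-1*1)) = P*(¼) + 3/(-1) = P/4 + 3*(-1) = P/4 - 3 = -3 + P/4)
D(5) + 145*60 = (-3 + (¼)*5) + 145*60 = (-3 + 5/4) + 8700 = -7/4 + 8700 = 34793/4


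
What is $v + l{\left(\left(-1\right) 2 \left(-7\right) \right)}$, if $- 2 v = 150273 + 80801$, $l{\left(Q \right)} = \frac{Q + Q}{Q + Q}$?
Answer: $-115536$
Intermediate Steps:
$l{\left(Q \right)} = 1$ ($l{\left(Q \right)} = \frac{2 Q}{2 Q} = 2 Q \frac{1}{2 Q} = 1$)
$v = -115537$ ($v = - \frac{150273 + 80801}{2} = \left(- \frac{1}{2}\right) 231074 = -115537$)
$v + l{\left(\left(-1\right) 2 \left(-7\right) \right)} = -115537 + 1 = -115536$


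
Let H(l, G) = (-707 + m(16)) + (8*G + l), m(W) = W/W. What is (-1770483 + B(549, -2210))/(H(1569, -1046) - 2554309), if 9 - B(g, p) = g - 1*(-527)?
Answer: 885775/1280907 ≈ 0.69152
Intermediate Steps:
B(g, p) = -518 - g (B(g, p) = 9 - (g - 1*(-527)) = 9 - (g + 527) = 9 - (527 + g) = 9 + (-527 - g) = -518 - g)
m(W) = 1
H(l, G) = -706 + l + 8*G (H(l, G) = (-707 + 1) + (8*G + l) = -706 + (l + 8*G) = -706 + l + 8*G)
(-1770483 + B(549, -2210))/(H(1569, -1046) - 2554309) = (-1770483 + (-518 - 1*549))/((-706 + 1569 + 8*(-1046)) - 2554309) = (-1770483 + (-518 - 549))/((-706 + 1569 - 8368) - 2554309) = (-1770483 - 1067)/(-7505 - 2554309) = -1771550/(-2561814) = -1771550*(-1/2561814) = 885775/1280907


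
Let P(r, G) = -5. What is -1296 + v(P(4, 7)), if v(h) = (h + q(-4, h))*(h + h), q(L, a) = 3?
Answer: -1276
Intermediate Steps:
v(h) = 2*h*(3 + h) (v(h) = (h + 3)*(h + h) = (3 + h)*(2*h) = 2*h*(3 + h))
-1296 + v(P(4, 7)) = -1296 + 2*(-5)*(3 - 5) = -1296 + 2*(-5)*(-2) = -1296 + 20 = -1276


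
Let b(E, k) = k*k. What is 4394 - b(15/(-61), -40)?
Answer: 2794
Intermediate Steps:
b(E, k) = k²
4394 - b(15/(-61), -40) = 4394 - 1*(-40)² = 4394 - 1*1600 = 4394 - 1600 = 2794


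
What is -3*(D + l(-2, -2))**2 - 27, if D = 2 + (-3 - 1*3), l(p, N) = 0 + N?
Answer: -135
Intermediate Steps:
l(p, N) = N
D = -4 (D = 2 + (-3 - 3) = 2 - 6 = -4)
-3*(D + l(-2, -2))**2 - 27 = -3*(-4 - 2)**2 - 27 = -3*(-6)**2 - 27 = -3*36 - 27 = -108 - 27 = -135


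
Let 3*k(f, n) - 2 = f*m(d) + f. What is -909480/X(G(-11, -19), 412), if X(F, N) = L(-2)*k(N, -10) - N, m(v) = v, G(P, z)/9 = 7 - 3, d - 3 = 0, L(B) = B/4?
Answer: 303160/229 ≈ 1323.8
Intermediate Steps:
L(B) = B/4 (L(B) = B*(¼) = B/4)
d = 3 (d = 3 + 0 = 3)
G(P, z) = 36 (G(P, z) = 9*(7 - 3) = 9*4 = 36)
k(f, n) = ⅔ + 4*f/3 (k(f, n) = ⅔ + (f*3 + f)/3 = ⅔ + (3*f + f)/3 = ⅔ + (4*f)/3 = ⅔ + 4*f/3)
X(F, N) = -⅓ - 5*N/3 (X(F, N) = ((¼)*(-2))*(⅔ + 4*N/3) - N = -(⅔ + 4*N/3)/2 - N = (-⅓ - 2*N/3) - N = -⅓ - 5*N/3)
-909480/X(G(-11, -19), 412) = -909480/(-⅓ - 5/3*412) = -909480/(-⅓ - 2060/3) = -909480/(-687) = -909480*(-1/687) = 303160/229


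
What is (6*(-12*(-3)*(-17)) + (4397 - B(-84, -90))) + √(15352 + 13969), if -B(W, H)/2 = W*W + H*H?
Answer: 31037 + √29321 ≈ 31208.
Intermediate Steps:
B(W, H) = -2*H² - 2*W² (B(W, H) = -2*(W*W + H*H) = -2*(W² + H²) = -2*(H² + W²) = -2*H² - 2*W²)
(6*(-12*(-3)*(-17)) + (4397 - B(-84, -90))) + √(15352 + 13969) = (6*(-12*(-3)*(-17)) + (4397 - (-2*(-90)² - 2*(-84)²))) + √(15352 + 13969) = (6*(36*(-17)) + (4397 - (-2*8100 - 2*7056))) + √29321 = (6*(-612) + (4397 - (-16200 - 14112))) + √29321 = (-3672 + (4397 - 1*(-30312))) + √29321 = (-3672 + (4397 + 30312)) + √29321 = (-3672 + 34709) + √29321 = 31037 + √29321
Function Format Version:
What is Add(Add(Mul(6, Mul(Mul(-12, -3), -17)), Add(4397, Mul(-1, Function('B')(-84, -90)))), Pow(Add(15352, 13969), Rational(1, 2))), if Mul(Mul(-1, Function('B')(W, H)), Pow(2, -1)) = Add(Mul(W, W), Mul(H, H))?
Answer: Add(31037, Pow(29321, Rational(1, 2))) ≈ 31208.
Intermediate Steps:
Function('B')(W, H) = Add(Mul(-2, Pow(H, 2)), Mul(-2, Pow(W, 2))) (Function('B')(W, H) = Mul(-2, Add(Mul(W, W), Mul(H, H))) = Mul(-2, Add(Pow(W, 2), Pow(H, 2))) = Mul(-2, Add(Pow(H, 2), Pow(W, 2))) = Add(Mul(-2, Pow(H, 2)), Mul(-2, Pow(W, 2))))
Add(Add(Mul(6, Mul(Mul(-12, -3), -17)), Add(4397, Mul(-1, Function('B')(-84, -90)))), Pow(Add(15352, 13969), Rational(1, 2))) = Add(Add(Mul(6, Mul(Mul(-12, -3), -17)), Add(4397, Mul(-1, Add(Mul(-2, Pow(-90, 2)), Mul(-2, Pow(-84, 2)))))), Pow(Add(15352, 13969), Rational(1, 2))) = Add(Add(Mul(6, Mul(36, -17)), Add(4397, Mul(-1, Add(Mul(-2, 8100), Mul(-2, 7056))))), Pow(29321, Rational(1, 2))) = Add(Add(Mul(6, -612), Add(4397, Mul(-1, Add(-16200, -14112)))), Pow(29321, Rational(1, 2))) = Add(Add(-3672, Add(4397, Mul(-1, -30312))), Pow(29321, Rational(1, 2))) = Add(Add(-3672, Add(4397, 30312)), Pow(29321, Rational(1, 2))) = Add(Add(-3672, 34709), Pow(29321, Rational(1, 2))) = Add(31037, Pow(29321, Rational(1, 2)))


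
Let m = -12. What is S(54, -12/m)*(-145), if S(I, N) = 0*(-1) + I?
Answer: -7830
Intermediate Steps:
S(I, N) = I (S(I, N) = 0 + I = I)
S(54, -12/m)*(-145) = 54*(-145) = -7830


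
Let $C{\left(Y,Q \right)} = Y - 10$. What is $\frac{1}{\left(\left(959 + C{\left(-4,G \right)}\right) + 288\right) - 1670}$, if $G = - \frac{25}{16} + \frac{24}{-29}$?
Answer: $- \frac{1}{437} \approx -0.0022883$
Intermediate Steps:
$G = - \frac{1109}{464}$ ($G = \left(-25\right) \frac{1}{16} + 24 \left(- \frac{1}{29}\right) = - \frac{25}{16} - \frac{24}{29} = - \frac{1109}{464} \approx -2.3901$)
$C{\left(Y,Q \right)} = -10 + Y$
$\frac{1}{\left(\left(959 + C{\left(-4,G \right)}\right) + 288\right) - 1670} = \frac{1}{\left(\left(959 - 14\right) + 288\right) - 1670} = \frac{1}{\left(945 + 288\right) - 1670} = \frac{1}{1233 - 1670} = \frac{1}{-437} = - \frac{1}{437}$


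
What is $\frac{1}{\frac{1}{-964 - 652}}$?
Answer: $-1616$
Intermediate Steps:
$\frac{1}{\frac{1}{-964 - 652}} = \frac{1}{\frac{1}{-1616}} = \frac{1}{- \frac{1}{1616}} = -1616$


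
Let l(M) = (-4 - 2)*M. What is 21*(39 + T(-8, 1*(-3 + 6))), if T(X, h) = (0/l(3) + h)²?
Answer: 1008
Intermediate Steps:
l(M) = -6*M
T(X, h) = h² (T(X, h) = (0/((-6*3)) + h)² = (0/(-18) + h)² = (0*(-1/18) + h)² = (0 + h)² = h²)
21*(39 + T(-8, 1*(-3 + 6))) = 21*(39 + (1*(-3 + 6))²) = 21*(39 + (1*3)²) = 21*(39 + 3²) = 21*(39 + 9) = 21*48 = 1008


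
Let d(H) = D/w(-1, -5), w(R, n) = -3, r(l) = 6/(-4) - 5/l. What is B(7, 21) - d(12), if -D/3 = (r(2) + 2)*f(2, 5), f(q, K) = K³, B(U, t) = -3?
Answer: 247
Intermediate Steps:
r(l) = -3/2 - 5/l (r(l) = 6*(-¼) - 5/l = -3/2 - 5/l)
D = 750 (D = -3*((-3/2 - 5/2) + 2)*5³ = -3*((-3/2 - 5*½) + 2)*125 = -3*((-3/2 - 5/2) + 2)*125 = -3*(-4 + 2)*125 = -(-6)*125 = -3*(-250) = 750)
d(H) = -250 (d(H) = 750/(-3) = 750*(-⅓) = -250)
B(7, 21) - d(12) = -3 - 1*(-250) = -3 + 250 = 247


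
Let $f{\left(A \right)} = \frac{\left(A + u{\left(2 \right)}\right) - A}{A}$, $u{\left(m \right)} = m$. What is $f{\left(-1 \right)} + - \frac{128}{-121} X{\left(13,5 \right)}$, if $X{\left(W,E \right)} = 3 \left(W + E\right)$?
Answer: $\frac{6670}{121} \approx 55.124$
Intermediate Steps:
$X{\left(W,E \right)} = 3 E + 3 W$ ($X{\left(W,E \right)} = 3 \left(E + W\right) = 3 E + 3 W$)
$f{\left(A \right)} = \frac{2}{A}$ ($f{\left(A \right)} = \frac{\left(A + 2\right) - A}{A} = \frac{\left(2 + A\right) - A}{A} = \frac{2}{A}$)
$f{\left(-1 \right)} + - \frac{128}{-121} X{\left(13,5 \right)} = \frac{2}{-1} + - \frac{128}{-121} \left(3 \cdot 5 + 3 \cdot 13\right) = 2 \left(-1\right) + \left(-128\right) \left(- \frac{1}{121}\right) \left(15 + 39\right) = -2 + \frac{128}{121} \cdot 54 = -2 + \frac{6912}{121} = \frac{6670}{121}$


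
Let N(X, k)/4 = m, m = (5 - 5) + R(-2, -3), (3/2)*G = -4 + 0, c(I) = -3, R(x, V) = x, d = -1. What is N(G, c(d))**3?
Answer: -512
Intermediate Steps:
G = -8/3 (G = 2*(-4 + 0)/3 = (2/3)*(-4) = -8/3 ≈ -2.6667)
m = -2 (m = (5 - 5) - 2 = 0 - 2 = -2)
N(X, k) = -8 (N(X, k) = 4*(-2) = -8)
N(G, c(d))**3 = (-8)**3 = -512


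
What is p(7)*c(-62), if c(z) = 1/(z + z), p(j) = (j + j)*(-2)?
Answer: 7/31 ≈ 0.22581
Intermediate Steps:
p(j) = -4*j (p(j) = (2*j)*(-2) = -4*j)
c(z) = 1/(2*z)
p(7)*c(-62) = (-4*7)*((1/2)/(-62)) = -14*(-1)/62 = -28*(-1/124) = 7/31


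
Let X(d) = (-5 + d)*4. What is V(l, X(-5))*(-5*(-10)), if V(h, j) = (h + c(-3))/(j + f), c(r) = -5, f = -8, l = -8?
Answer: 325/24 ≈ 13.542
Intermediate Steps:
X(d) = -20 + 4*d
V(h, j) = (-5 + h)/(-8 + j) (V(h, j) = (h - 5)/(j - 8) = (-5 + h)/(-8 + j))
V(l, X(-5))*(-5*(-10)) = ((-5 - 8)/(-8 + (-20 + 4*(-5))))*(-5*(-10)) = (-13/(-8 + (-20 - 20)))*50 = (-13/(-8 - 40))*50 = (-13/(-48))*50 = -1/48*(-13)*50 = (13/48)*50 = 325/24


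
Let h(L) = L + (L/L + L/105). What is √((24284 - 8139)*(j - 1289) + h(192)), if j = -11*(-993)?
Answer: √190537877915/35 ≈ 12472.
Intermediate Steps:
j = 10923
h(L) = 1 + 106*L/105 (h(L) = L + (1 + L*(1/105)) = L + (1 + L/105) = 1 + 106*L/105)
√((24284 - 8139)*(j - 1289) + h(192)) = √((24284 - 8139)*(10923 - 1289) + (1 + (106/105)*192)) = √(16145*9634 + (1 + 6784/35)) = √(155540930 + 6819/35) = √(5443939369/35) = √190537877915/35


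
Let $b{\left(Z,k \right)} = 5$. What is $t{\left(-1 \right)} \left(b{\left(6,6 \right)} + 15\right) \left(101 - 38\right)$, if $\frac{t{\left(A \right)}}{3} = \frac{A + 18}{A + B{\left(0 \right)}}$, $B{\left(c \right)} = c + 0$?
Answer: $-64260$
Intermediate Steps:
$B{\left(c \right)} = c$
$t{\left(A \right)} = \frac{3 \left(18 + A\right)}{A}$ ($t{\left(A \right)} = 3 \frac{A + 18}{A + 0} = 3 \frac{18 + A}{A} = \frac{3 \left(18 + A\right)}{A}$)
$t{\left(-1 \right)} \left(b{\left(6,6 \right)} + 15\right) \left(101 - 38\right) = \left(3 + \frac{54}{-1}\right) \left(5 + 15\right) \left(101 - 38\right) = \left(3 + 54 \left(-1\right)\right) 20 \cdot 63 = \left(3 - 54\right) 1260 = \left(-51\right) 1260 = -64260$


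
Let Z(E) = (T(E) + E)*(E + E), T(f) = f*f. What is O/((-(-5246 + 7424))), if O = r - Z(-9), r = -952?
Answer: -172/1089 ≈ -0.15794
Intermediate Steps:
T(f) = f²
Z(E) = 2*E*(E + E²) (Z(E) = (E² + E)*(E + E) = (E + E²)*(2*E) = 2*E*(E + E²))
O = 344 (O = -952 - 2*(-9)²*(1 - 9) = -952 - 2*81*(-8) = -952 - 1*(-1296) = -952 + 1296 = 344)
O/((-(-5246 + 7424))) = 344/((-(-5246 + 7424))) = 344/((-1*2178)) = 344/(-2178) = 344*(-1/2178) = -172/1089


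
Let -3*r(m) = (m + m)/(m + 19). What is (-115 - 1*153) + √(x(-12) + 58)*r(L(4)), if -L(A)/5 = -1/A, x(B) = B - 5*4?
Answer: -268 - 10*√26/243 ≈ -268.21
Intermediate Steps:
x(B) = -20 + B (x(B) = B - 20 = -20 + B)
L(A) = 5/A (L(A) = -(-5)/A = 5/A)
r(m) = -2*m/(3*(19 + m)) (r(m) = -(m + m)/(3*(m + 19)) = -2*m/(3*(19 + m)))
(-115 - 1*153) + √(x(-12) + 58)*r(L(4)) = (-115 - 1*153) + √((-20 - 12) + 58)*(-2*5/4/(57 + 3*(5/4))) = (-115 - 153) + √(-32 + 58)*(-2*5*(¼)/(57 + 3*(5*(¼)))) = -268 + √26*(-2*5/4/(57 + 3*(5/4))) = -268 + √26*(-2*5/4/(57 + 15/4)) = -268 + √26*(-2*5/4/243/4) = -268 + √26*(-2*5/4*4/243) = -268 + √26*(-10/243) = -268 - 10*√26/243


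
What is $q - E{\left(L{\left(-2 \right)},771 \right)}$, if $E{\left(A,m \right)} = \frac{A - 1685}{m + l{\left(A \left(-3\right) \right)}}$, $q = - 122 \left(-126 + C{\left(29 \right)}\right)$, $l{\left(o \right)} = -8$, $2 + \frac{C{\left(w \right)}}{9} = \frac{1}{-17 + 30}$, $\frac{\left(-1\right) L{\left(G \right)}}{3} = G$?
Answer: $\frac{173441045}{9919} \approx 17486.0$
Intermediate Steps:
$L{\left(G \right)} = - 3 G$
$C{\left(w \right)} = - \frac{225}{13}$ ($C{\left(w \right)} = -18 + \frac{9}{-17 + 30} = -18 + \frac{9}{13} = - \frac{225}{13}$)
$q = \frac{227286}{13}$ ($q = - 122 \left(-126 - \frac{225}{13}\right) = \left(-122\right) \left(- \frac{1863}{13}\right) = \frac{227286}{13} \approx 17484.0$)
$E{\left(A,m \right)} = \frac{-1685 + A}{-8 + m}$ ($E{\left(A,m \right)} = \frac{A - 1685}{m - 8} = \frac{-1685 + A}{-8 + m}$)
$q - E{\left(L{\left(-2 \right)},771 \right)} = \frac{227286}{13} - \frac{-1685 - -6}{-8 + 771} = \frac{227286}{13} - \frac{-1685 + 6}{763} = \frac{227286}{13} - \frac{1}{763} \left(-1679\right) = \frac{227286}{13} - - \frac{1679}{763} = \frac{227286}{13} + \frac{1679}{763} = \frac{173441045}{9919}$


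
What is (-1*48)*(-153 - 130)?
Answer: 13584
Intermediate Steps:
(-1*48)*(-153 - 130) = -48*(-283) = 13584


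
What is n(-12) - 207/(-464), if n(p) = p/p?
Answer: 671/464 ≈ 1.4461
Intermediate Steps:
n(p) = 1
n(-12) - 207/(-464) = 1 - 207/(-464) = 1 - 207*(-1)/464 = 1 - 1*(-207/464) = 1 + 207/464 = 671/464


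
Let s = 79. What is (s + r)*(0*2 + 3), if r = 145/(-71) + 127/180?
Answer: 992537/4260 ≈ 232.99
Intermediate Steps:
r = -17083/12780 (r = 145*(-1/71) + 127*(1/180) = -145/71 + 127/180 = -17083/12780 ≈ -1.3367)
(s + r)*(0*2 + 3) = (79 - 17083/12780)*(0*2 + 3) = 992537*(0 + 3)/12780 = (992537/12780)*3 = 992537/4260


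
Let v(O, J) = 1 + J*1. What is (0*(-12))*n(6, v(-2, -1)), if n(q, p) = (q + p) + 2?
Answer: 0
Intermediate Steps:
v(O, J) = 1 + J
n(q, p) = 2 + p + q (n(q, p) = (p + q) + 2 = 2 + p + q)
(0*(-12))*n(6, v(-2, -1)) = (0*(-12))*(2 + (1 - 1) + 6) = 0*(2 + 0 + 6) = 0*8 = 0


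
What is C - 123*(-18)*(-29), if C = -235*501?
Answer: -181941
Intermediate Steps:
C = -117735
C - 123*(-18)*(-29) = -117735 - 123*(-18)*(-29) = -117735 + 2214*(-29) = -117735 - 64206 = -181941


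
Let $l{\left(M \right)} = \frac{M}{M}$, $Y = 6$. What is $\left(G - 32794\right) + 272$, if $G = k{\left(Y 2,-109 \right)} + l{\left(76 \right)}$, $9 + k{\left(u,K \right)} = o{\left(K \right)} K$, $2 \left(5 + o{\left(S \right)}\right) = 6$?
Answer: $-32312$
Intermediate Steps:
$o{\left(S \right)} = -2$ ($o{\left(S \right)} = -5 + \frac{1}{2} \cdot 6 = -5 + 3 = -2$)
$k{\left(u,K \right)} = -9 - 2 K$
$l{\left(M \right)} = 1$
$G = 210$ ($G = \left(-9 - -218\right) + 1 = \left(-9 + 218\right) + 1 = 209 + 1 = 210$)
$\left(G - 32794\right) + 272 = \left(210 - 32794\right) + 272 = -32584 + 272 = -32312$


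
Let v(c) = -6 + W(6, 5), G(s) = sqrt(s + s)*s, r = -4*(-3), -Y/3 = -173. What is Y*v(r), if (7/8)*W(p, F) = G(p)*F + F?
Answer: -1038/7 + 249120*sqrt(3)/7 ≈ 61493.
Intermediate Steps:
Y = 519 (Y = -3*(-173) = 519)
r = 12
G(s) = sqrt(2)*s**(3/2) (G(s) = sqrt(2*s)*s = (sqrt(2)*sqrt(s))*s = sqrt(2)*s**(3/2))
W(p, F) = 8*F/7 + 8*F*sqrt(2)*p**(3/2)/7 (W(p, F) = 8*((sqrt(2)*p**(3/2))*F + F)/7 = 8*(F*sqrt(2)*p**(3/2) + F)/7 = 8*(F + F*sqrt(2)*p**(3/2))/7 = 8*F/7 + 8*F*sqrt(2)*p**(3/2)/7)
v(c) = -2/7 + 480*sqrt(3)/7 (v(c) = -6 + (8/7)*5*(1 + sqrt(2)*6**(3/2)) = -6 + (8/7)*5*(1 + sqrt(2)*(6*sqrt(6))) = -6 + (8/7)*5*(1 + 12*sqrt(3)) = -6 + (40/7 + 480*sqrt(3)/7) = -2/7 + 480*sqrt(3)/7)
Y*v(r) = 519*(-2/7 + 480*sqrt(3)/7) = -1038/7 + 249120*sqrt(3)/7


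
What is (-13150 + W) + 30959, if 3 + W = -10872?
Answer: 6934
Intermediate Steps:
W = -10875 (W = -3 - 10872 = -10875)
(-13150 + W) + 30959 = (-13150 - 10875) + 30959 = -24025 + 30959 = 6934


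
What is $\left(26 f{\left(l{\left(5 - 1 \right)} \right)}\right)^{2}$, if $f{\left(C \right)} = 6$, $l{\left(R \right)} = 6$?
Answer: $24336$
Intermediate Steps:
$\left(26 f{\left(l{\left(5 - 1 \right)} \right)}\right)^{2} = \left(26 \cdot 6\right)^{2} = 156^{2} = 24336$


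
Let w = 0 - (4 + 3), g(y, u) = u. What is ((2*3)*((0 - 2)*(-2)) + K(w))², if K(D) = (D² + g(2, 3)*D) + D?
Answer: 2025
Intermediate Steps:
w = -7 (w = 0 - 1*7 = 0 - 7 = -7)
K(D) = D² + 4*D (K(D) = (D² + 3*D) + D = D² + 4*D)
((2*3)*((0 - 2)*(-2)) + K(w))² = ((2*3)*((0 - 2)*(-2)) - 7*(4 - 7))² = (6*(-2*(-2)) - 7*(-3))² = (6*4 + 21)² = (24 + 21)² = 45² = 2025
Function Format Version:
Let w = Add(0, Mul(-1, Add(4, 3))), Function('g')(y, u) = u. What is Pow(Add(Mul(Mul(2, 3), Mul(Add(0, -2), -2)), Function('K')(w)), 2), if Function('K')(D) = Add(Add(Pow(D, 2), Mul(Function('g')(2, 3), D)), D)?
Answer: 2025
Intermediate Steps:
w = -7 (w = Add(0, Mul(-1, 7)) = Add(0, -7) = -7)
Function('K')(D) = Add(Pow(D, 2), Mul(4, D)) (Function('K')(D) = Add(Add(Pow(D, 2), Mul(3, D)), D) = Add(Pow(D, 2), Mul(4, D)))
Pow(Add(Mul(Mul(2, 3), Mul(Add(0, -2), -2)), Function('K')(w)), 2) = Pow(Add(Mul(Mul(2, 3), Mul(Add(0, -2), -2)), Mul(-7, Add(4, -7))), 2) = Pow(Add(Mul(6, Mul(-2, -2)), Mul(-7, -3)), 2) = Pow(Add(Mul(6, 4), 21), 2) = Pow(Add(24, 21), 2) = Pow(45, 2) = 2025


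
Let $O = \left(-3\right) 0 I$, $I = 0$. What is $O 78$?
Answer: $0$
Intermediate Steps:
$O = 0$ ($O = \left(-3\right) 0 \cdot 0 = 0 \cdot 0 = 0$)
$O 78 = 0 \cdot 78 = 0$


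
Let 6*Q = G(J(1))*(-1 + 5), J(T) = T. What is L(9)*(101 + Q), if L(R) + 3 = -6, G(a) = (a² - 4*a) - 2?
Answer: -879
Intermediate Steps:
G(a) = -2 + a² - 4*a
Q = -10/3 (Q = ((-2 + 1² - 4*1)*(-1 + 5))/6 = ((-2 + 1 - 4)*4)/6 = (-5*4)/6 = (⅙)*(-20) = -10/3 ≈ -3.3333)
L(R) = -9 (L(R) = -3 - 6 = -9)
L(9)*(101 + Q) = -9*(101 - 10/3) = -9*293/3 = -879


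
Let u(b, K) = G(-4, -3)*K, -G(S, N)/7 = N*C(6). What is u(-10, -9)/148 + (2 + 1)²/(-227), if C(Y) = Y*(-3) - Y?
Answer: 257085/8399 ≈ 30.609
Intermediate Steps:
C(Y) = -4*Y (C(Y) = -3*Y - Y = -4*Y)
G(S, N) = 168*N (G(S, N) = -7*N*(-4*6) = -7*N*(-24) = -(-168)*N = 168*N)
u(b, K) = -504*K (u(b, K) = (168*(-3))*K = -504*K)
u(-10, -9)/148 + (2 + 1)²/(-227) = -504*(-9)/148 + (2 + 1)²/(-227) = 4536*(1/148) + 3²*(-1/227) = 1134/37 + 9*(-1/227) = 1134/37 - 9/227 = 257085/8399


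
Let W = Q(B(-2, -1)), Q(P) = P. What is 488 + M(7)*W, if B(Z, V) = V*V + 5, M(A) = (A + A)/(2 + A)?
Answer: 1492/3 ≈ 497.33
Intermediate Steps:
M(A) = 2*A/(2 + A) (M(A) = (2*A)/(2 + A) = 2*A/(2 + A))
B(Z, V) = 5 + V**2 (B(Z, V) = V**2 + 5 = 5 + V**2)
W = 6 (W = 5 + (-1)**2 = 5 + 1 = 6)
488 + M(7)*W = 488 + (2*7/(2 + 7))*6 = 488 + (2*7/9)*6 = 488 + (2*7*(1/9))*6 = 488 + (14/9)*6 = 488 + 28/3 = 1492/3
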